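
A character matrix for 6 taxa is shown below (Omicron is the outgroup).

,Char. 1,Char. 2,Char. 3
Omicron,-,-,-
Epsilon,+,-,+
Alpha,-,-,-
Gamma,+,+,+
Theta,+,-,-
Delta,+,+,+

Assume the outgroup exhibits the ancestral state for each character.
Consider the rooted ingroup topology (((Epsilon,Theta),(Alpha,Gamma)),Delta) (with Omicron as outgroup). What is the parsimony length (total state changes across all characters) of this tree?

7

Map each character onto (((Epsilon,Theta),(Alpha,Gamma)),Delta) (rooted by Omicron) and count the minimum state changes it requires (Fitch parsimony):
Char. 1: 2; Char. 2: 2; Char. 3: 3.
Total tree length = 7.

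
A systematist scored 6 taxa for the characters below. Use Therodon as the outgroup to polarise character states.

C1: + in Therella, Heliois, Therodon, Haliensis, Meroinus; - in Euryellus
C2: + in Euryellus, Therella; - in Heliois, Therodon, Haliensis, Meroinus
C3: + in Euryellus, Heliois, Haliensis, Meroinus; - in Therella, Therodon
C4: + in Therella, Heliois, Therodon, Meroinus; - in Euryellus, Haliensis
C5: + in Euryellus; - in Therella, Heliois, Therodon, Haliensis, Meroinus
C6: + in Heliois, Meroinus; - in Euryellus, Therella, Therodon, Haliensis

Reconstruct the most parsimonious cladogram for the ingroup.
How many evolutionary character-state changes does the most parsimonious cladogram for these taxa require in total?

Character polarity is set by the outgroup: the derived state is whichever differs from the outgroup's state, so for C1, C4 the derived state is '-', and for the remaining characters it is '+'.
C1 (derived state '-') is unique to Euryellus (autapomorphy; uninformative for grouping).
C2 groups Euryellus and Therella, which is incompatible with the clades supported by the remaining characters; treating it as convergent (homoplasy) costs fewer steps than any alternative tree.
Only Euryellus, Haliensis, Heliois, and Meroinus show the derived state '+' for C3, supporting them as a clade.
Only Euryellus and Haliensis show the derived state '-' for C4, supporting them as a clade.
C5 (derived state '+') is unique to Euryellus (autapomorphy; uninformative for grouping).
C6: derived state '+' in Heliois and Meroinus only — synapomorphy for {Heliois, Meroinus}.
Most parsimonious ingroup topology: (Therella,((Meroinus,Heliois),(Euryellus,Haliensis))).
Changes per character on this tree: C1: 1; C2: 2; C3: 1; C4: 1; C5: 1; C6: 1.
Total = 7.

7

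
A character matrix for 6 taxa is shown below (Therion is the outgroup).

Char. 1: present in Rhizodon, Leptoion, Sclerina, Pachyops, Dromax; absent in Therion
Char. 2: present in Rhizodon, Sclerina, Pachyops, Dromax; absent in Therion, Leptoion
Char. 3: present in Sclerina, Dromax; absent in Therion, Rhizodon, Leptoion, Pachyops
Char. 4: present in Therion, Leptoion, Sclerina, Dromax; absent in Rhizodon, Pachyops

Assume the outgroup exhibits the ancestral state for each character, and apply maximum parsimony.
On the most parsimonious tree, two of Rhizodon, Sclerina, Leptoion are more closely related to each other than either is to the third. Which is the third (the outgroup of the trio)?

Leptoion

Character polarity is set by the outgroup: the derived state is whichever differs from the outgroup's state, so for Char. 4 the derived state is 'absent', and for the remaining characters it is 'present'.
Char. 1 (derived state 'present') is shared by all ingroup taxa — unites the whole ingroup.
Only Dromax, Pachyops, Rhizodon, and Sclerina show the derived state 'present' for Char. 2, supporting them as a clade.
Only Dromax and Sclerina show the derived state 'present' for Char. 3, supporting them as a clade.
Char. 4 (derived state 'absent') is shared by Pachyops and Rhizodon — a synapomorphy uniting that clade.
Most parsimonious ingroup topology: (((Rhizodon,Pachyops),(Sclerina,Dromax)),Leptoion).
Sclerina and Rhizodon share a more recent common ancestor with each other than either does with Leptoion, so Leptoion is the least closely related of the three.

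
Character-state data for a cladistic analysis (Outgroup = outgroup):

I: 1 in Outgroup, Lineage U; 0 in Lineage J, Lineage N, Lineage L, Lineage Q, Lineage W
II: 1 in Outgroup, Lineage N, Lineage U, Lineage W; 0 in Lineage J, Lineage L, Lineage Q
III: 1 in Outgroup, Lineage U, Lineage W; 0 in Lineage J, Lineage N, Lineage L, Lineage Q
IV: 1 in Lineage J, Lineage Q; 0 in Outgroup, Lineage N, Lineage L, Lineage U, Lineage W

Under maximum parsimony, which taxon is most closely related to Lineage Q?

Character polarity is set by the outgroup: the derived state is whichever differs from the outgroup's state, so for I, II, III the derived state is '0', and for the remaining characters it is '1'.
I (derived state '0') is shared by Lineage J, Lineage L, Lineage N, Lineage Q, and Lineage W — a synapomorphy uniting that clade.
II (derived state '0') is shared by Lineage J, Lineage L, and Lineage Q — a synapomorphy uniting that clade.
III: derived state '0' in Lineage J, Lineage L, Lineage N, and Lineage Q only — synapomorphy for {Lineage J, Lineage L, Lineage N, Lineage Q}.
Only Lineage J and Lineage Q show the derived state '1' for IV, supporting them as a clade.
Most parsimonious ingroup topology: (((((Lineage J,Lineage Q),Lineage L),Lineage N),Lineage W),Lineage U).
Lineage Q and Lineage J form a cherry on this tree, so they are sister taxa.

Lineage J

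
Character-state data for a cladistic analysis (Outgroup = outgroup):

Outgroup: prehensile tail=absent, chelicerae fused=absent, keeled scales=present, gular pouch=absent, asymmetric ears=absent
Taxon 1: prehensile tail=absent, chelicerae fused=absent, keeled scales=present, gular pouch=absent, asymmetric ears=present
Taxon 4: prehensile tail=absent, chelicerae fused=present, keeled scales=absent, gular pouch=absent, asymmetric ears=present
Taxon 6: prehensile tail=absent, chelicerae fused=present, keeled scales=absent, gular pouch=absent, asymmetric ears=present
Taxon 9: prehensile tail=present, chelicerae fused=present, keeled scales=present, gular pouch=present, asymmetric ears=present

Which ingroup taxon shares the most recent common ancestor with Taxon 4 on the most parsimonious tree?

Taxon 6

Character polarity is set by the outgroup: the derived state is whichever differs from the outgroup's state, so for keeled scales the derived state is 'absent', and for the remaining characters it is 'present'.
prehensile tail (derived state 'present') is unique to Taxon 9 (autapomorphy; uninformative for grouping).
Only Taxon 4, Taxon 6, and Taxon 9 show the derived state 'present' for chelicerae fused, supporting them as a clade.
keeled scales: derived state 'absent' in Taxon 4 and Taxon 6 only — synapomorphy for {Taxon 4, Taxon 6}.
gular pouch (derived state 'present') is unique to Taxon 9 (autapomorphy; uninformative for grouping).
asymmetric ears (derived state 'present') is shared by all ingroup taxa — unites the whole ingroup.
Most parsimonious ingroup topology: (Taxon 1,((Taxon 4,Taxon 6),Taxon 9)).
Taxon 4 and Taxon 6 form a cherry on this tree, so they are sister taxa.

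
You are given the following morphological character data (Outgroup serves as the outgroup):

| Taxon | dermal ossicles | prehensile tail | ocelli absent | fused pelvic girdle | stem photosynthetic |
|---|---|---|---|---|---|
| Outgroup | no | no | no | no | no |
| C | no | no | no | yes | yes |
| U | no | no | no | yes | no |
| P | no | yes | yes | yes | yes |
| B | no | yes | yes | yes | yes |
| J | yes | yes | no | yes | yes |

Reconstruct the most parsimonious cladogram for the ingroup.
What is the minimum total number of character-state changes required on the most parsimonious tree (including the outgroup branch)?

5

The outgroup has state 'no' for every character, so 'yes' is the derived state throughout.
dermal ossicles: derived state 'yes' in J only — an autapomorphy, so it tells us nothing about relationships among taxa.
Only B, J, and P show the derived state 'yes' for prehensile tail, supporting them as a clade.
ocelli absent: derived state 'yes' in B and P only — synapomorphy for {B, P}.
fused pelvic girdle (derived state 'yes') is shared by all ingroup taxa — unites the whole ingroup.
Only B, C, J, and P show the derived state 'yes' for stem photosynthetic, supporting them as a clade.
Most parsimonious ingroup topology: ((C,((P,B),J)),U).
Changes per character on this tree: dermal ossicles: 1; prehensile tail: 1; ocelli absent: 1; fused pelvic girdle: 1; stem photosynthetic: 1.
Total = 5.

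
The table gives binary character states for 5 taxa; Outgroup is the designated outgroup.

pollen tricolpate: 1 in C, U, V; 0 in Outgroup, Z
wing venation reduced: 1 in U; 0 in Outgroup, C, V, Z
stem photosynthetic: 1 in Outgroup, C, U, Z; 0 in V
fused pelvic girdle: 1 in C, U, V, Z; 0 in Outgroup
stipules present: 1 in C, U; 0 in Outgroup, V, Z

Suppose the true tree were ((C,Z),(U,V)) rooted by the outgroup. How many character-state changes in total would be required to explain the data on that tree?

Map each character onto ((C,Z),(U,V)) (rooted by Outgroup) and count the minimum state changes it requires (Fitch parsimony):
pollen tricolpate: 2; wing venation reduced: 1; stem photosynthetic: 1; fused pelvic girdle: 1; stipules present: 2.
Total tree length = 7.

7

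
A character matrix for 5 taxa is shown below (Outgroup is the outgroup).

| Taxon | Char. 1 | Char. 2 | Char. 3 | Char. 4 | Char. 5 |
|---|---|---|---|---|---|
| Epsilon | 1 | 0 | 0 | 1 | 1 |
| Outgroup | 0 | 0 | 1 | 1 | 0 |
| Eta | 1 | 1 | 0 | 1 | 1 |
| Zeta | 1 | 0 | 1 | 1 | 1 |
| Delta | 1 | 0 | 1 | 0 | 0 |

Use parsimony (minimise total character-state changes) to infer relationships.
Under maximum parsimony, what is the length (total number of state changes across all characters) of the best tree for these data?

Character polarity is set by the outgroup: the derived state is whichever differs from the outgroup's state, so for Char. 3, Char. 4 the derived state is '0', and for the remaining characters it is '1'.
All ingroup taxa share the derived state '1' for Char. 1; it defines the ingroup but does not resolve relationships within it.
Char. 2: derived state '1' in Eta only — an autapomorphy, so it tells us nothing about relationships among taxa.
Char. 3: derived state '0' in Epsilon and Eta only — synapomorphy for {Epsilon, Eta}.
Char. 4 (derived state '0') is unique to Delta (autapomorphy; uninformative for grouping).
Char. 5: derived state '1' in Epsilon, Eta, and Zeta only — synapomorphy for {Epsilon, Eta, Zeta}.
Most parsimonious ingroup topology: (((Epsilon,Eta),Zeta),Delta).
Changes per character on this tree: Char. 1: 1; Char. 2: 1; Char. 3: 1; Char. 4: 1; Char. 5: 1.
Total = 5.

5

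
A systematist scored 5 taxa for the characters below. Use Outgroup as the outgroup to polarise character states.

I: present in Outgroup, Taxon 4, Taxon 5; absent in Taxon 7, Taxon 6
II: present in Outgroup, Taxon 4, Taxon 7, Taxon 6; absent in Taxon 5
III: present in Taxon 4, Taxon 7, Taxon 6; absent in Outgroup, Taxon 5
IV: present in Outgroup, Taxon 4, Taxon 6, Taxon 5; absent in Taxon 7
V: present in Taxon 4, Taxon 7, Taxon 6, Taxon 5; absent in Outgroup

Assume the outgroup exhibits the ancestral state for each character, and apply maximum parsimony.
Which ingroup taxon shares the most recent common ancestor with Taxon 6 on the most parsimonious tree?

Character polarity is set by the outgroup: the derived state is whichever differs from the outgroup's state, so for I, II, IV the derived state is 'absent', and for the remaining characters it is 'present'.
I (derived state 'absent') is shared by Taxon 6 and Taxon 7 — a synapomorphy uniting that clade.
II: derived state 'absent' in Taxon 5 only — an autapomorphy, so it tells us nothing about relationships among taxa.
Only Taxon 4, Taxon 6, and Taxon 7 show the derived state 'present' for III, supporting them as a clade.
IV: derived state 'absent' in Taxon 7 only — an autapomorphy, so it tells us nothing about relationships among taxa.
V (derived state 'present') is shared by all ingroup taxa — unites the whole ingroup.
Most parsimonious ingroup topology: ((Taxon 4,(Taxon 7,Taxon 6)),Taxon 5).
Taxon 6 and Taxon 7 form a cherry on this tree, so they are sister taxa.

Taxon 7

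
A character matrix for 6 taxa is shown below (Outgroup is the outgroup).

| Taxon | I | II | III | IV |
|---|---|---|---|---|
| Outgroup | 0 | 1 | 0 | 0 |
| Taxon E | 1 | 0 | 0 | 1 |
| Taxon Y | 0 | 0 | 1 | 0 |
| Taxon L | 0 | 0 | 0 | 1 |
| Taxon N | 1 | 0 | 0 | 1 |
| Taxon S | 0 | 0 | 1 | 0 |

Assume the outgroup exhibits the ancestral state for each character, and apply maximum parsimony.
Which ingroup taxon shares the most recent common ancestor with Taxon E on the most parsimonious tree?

Taxon N

Character polarity is set by the outgroup: the derived state is whichever differs from the outgroup's state, so for II the derived state is '0', and for the remaining characters it is '1'.
I: derived state '1' in Taxon E and Taxon N only — synapomorphy for {Taxon E, Taxon N}.
II (derived state '0') is shared by all ingroup taxa — unites the whole ingroup.
Only Taxon S and Taxon Y show the derived state '1' for III, supporting them as a clade.
IV: derived state '1' in Taxon E, Taxon L, and Taxon N only — synapomorphy for {Taxon E, Taxon L, Taxon N}.
Most parsimonious ingroup topology: (((Taxon E,Taxon N),Taxon L),(Taxon Y,Taxon S)).
Taxon E and Taxon N form a cherry on this tree, so they are sister taxa.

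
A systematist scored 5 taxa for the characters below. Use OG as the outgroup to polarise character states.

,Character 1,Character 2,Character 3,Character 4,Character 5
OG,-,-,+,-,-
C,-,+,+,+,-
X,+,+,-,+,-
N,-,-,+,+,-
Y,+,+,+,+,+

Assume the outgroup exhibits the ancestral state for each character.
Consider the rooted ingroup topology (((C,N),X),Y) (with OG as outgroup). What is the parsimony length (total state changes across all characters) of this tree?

Map each character onto (((C,N),X),Y) (rooted by OG) and count the minimum state changes it requires (Fitch parsimony):
Character 1: 2; Character 2: 2; Character 3: 1; Character 4: 1; Character 5: 1.
Total tree length = 7.

7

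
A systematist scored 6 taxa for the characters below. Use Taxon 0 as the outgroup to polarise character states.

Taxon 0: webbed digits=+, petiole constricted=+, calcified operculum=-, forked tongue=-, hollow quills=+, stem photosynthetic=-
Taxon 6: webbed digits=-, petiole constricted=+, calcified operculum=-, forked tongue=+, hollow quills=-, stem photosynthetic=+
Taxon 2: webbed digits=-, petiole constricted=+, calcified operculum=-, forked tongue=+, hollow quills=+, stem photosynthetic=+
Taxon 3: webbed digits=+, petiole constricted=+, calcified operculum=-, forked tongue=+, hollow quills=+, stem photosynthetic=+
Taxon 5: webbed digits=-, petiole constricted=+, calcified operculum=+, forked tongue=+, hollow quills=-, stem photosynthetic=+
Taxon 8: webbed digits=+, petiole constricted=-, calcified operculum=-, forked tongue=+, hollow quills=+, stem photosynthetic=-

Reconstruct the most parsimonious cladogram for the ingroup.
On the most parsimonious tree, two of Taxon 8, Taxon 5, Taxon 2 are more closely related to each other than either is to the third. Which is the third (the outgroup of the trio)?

Taxon 8

Character polarity is set by the outgroup: the derived state is whichever differs from the outgroup's state, so for webbed digits, petiole constricted, hollow quills the derived state is '-', and for the remaining characters it is '+'.
webbed digits: derived state '-' in Taxon 2, Taxon 5, and Taxon 6 only — synapomorphy for {Taxon 2, Taxon 5, Taxon 6}.
petiole constricted (derived state '-') is unique to Taxon 8 (autapomorphy; uninformative for grouping).
calcified operculum (derived state '+') is unique to Taxon 5 (autapomorphy; uninformative for grouping).
All ingroup taxa share the derived state '+' for forked tongue; it defines the ingroup but does not resolve relationships within it.
hollow quills (derived state '-') is shared by Taxon 5 and Taxon 6 — a synapomorphy uniting that clade.
Only Taxon 2, Taxon 3, Taxon 5, and Taxon 6 show the derived state '+' for stem photosynthetic, supporting them as a clade.
Most parsimonious ingroup topology: ((((Taxon 6,Taxon 5),Taxon 2),Taxon 3),Taxon 8).
Taxon 5 and Taxon 2 share a more recent common ancestor with each other than either does with Taxon 8, so Taxon 8 is the least closely related of the three.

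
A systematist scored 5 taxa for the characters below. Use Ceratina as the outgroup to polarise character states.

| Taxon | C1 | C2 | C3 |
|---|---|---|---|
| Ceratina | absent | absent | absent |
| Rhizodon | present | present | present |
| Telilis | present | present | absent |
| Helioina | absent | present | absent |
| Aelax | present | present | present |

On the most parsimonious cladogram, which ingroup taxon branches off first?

Helioina

The outgroup has state 'absent' for every character, so 'present' is the derived state throughout.
Only Aelax, Rhizodon, and Telilis show the derived state 'present' for C1, supporting them as a clade.
All ingroup taxa share the derived state 'present' for C2; it defines the ingroup but does not resolve relationships within it.
C3 (derived state 'present') is shared by Aelax and Rhizodon — a synapomorphy uniting that clade.
Most parsimonious ingroup topology: (((Rhizodon,Aelax),Telilis),Helioina).
Helioina is sister to the clade containing all other ingroup taxa, so it is the earliest-diverging (most basal) ingroup lineage.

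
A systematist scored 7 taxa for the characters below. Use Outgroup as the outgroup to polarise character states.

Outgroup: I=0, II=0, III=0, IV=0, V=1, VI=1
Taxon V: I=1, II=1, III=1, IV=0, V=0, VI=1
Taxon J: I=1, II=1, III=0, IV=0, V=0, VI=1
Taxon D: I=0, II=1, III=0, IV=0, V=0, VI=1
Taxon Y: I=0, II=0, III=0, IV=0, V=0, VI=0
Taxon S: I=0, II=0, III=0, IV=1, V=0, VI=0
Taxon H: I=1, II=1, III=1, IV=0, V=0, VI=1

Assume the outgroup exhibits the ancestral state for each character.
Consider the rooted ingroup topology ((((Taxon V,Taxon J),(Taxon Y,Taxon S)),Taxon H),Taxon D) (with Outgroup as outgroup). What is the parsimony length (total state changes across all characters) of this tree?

Map each character onto ((((Taxon V,Taxon J),(Taxon Y,Taxon S)),Taxon H),Taxon D) (rooted by Outgroup) and count the minimum state changes it requires (Fitch parsimony):
I: 2; II: 2; III: 2; IV: 1; V: 1; VI: 1.
Total tree length = 9.

9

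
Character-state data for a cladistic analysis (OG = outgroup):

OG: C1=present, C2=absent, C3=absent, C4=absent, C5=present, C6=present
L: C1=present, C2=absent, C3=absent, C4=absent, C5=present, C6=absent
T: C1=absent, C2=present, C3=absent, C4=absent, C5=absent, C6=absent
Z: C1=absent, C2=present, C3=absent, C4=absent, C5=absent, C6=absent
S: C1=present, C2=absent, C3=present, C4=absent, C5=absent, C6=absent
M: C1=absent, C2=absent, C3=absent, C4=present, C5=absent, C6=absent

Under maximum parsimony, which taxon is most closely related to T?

Character polarity is set by the outgroup: the derived state is whichever differs from the outgroup's state, so for C1, C5, C6 the derived state is 'absent', and for the remaining characters it is 'present'.
C1 (derived state 'absent') is shared by M, T, and Z — a synapomorphy uniting that clade.
Only T and Z show the derived state 'present' for C2, supporting them as a clade.
C3 (derived state 'present') is unique to S (autapomorphy; uninformative for grouping).
C4: derived state 'present' in M only — an autapomorphy, so it tells us nothing about relationships among taxa.
C5: derived state 'absent' in M, S, T, and Z only — synapomorphy for {M, S, T, Z}.
All ingroup taxa share the derived state 'absent' for C6; it defines the ingroup but does not resolve relationships within it.
Most parsimonious ingroup topology: (L,(((T,Z),M),S)).
T and Z form a cherry on this tree, so they are sister taxa.

Z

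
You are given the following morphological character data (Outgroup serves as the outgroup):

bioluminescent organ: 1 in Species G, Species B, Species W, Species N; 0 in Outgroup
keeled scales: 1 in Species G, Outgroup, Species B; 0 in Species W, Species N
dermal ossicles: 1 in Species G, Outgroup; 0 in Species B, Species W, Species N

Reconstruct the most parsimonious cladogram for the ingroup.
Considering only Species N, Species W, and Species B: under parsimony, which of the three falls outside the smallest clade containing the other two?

Character polarity is set by the outgroup: the derived state is whichever differs from the outgroup's state, so for keeled scales, dermal ossicles the derived state is '0', and for the remaining characters it is '1'.
bioluminescent organ (derived state '1') is shared by all ingroup taxa — unites the whole ingroup.
keeled scales: derived state '0' in Species N and Species W only — synapomorphy for {Species N, Species W}.
dermal ossicles (derived state '0') is shared by Species B, Species N, and Species W — a synapomorphy uniting that clade.
Most parsimonious ingroup topology: (((Species W,Species N),Species B),Species G).
Species N and Species W share a more recent common ancestor with each other than either does with Species B, so Species B is the least closely related of the three.

Species B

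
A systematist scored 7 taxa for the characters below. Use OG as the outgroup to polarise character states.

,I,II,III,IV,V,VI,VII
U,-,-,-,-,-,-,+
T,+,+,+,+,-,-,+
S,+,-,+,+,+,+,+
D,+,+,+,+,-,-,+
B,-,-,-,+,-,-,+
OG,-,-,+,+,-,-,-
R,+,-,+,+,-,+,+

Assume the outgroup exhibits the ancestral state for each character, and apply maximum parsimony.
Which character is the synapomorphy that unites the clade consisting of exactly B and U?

III

Character polarity is set by the outgroup: the derived state is whichever differs from the outgroup's state, so for III, IV the derived state is '-', and for the remaining characters it is '+'.
Only D, R, S, and T show the derived state '+' for I, supporting them as a clade.
II: derived state '+' in D and T only — synapomorphy for {D, T}.
III (derived state '-') is shared by B and U — a synapomorphy uniting that clade.
IV: derived state '-' in U only — an autapomorphy, so it tells us nothing about relationships among taxa.
V (derived state '+') is unique to S (autapomorphy; uninformative for grouping).
Only R and S show the derived state '+' for VI, supporting them as a clade.
VII (derived state '+') is shared by all ingroup taxa — unites the whole ingroup.
Most parsimonious ingroup topology: (((D,T),(S,R)),(U,B)).
The clade {B, U} is supported by III: its derived state '-' occurs in exactly those taxa and in no other taxon (including the outgroup).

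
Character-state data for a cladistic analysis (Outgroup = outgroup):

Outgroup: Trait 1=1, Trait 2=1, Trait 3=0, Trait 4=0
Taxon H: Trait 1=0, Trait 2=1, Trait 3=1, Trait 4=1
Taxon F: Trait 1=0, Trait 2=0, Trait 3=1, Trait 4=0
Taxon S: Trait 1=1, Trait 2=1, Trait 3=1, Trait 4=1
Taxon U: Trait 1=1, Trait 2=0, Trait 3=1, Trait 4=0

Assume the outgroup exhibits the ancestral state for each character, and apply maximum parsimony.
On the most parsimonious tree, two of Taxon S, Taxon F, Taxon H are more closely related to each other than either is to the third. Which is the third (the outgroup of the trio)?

Character polarity is set by the outgroup: the derived state is whichever differs from the outgroup's state, so for Trait 1, Trait 2 the derived state is '0', and for the remaining characters it is '1'.
Trait 1 (state '0') occurs in Taxon F and Taxon H but conflicts with the nesting implied by the other characters — most parsimoniously interpreted as homoplasy.
Only Taxon F and Taxon U show the derived state '0' for Trait 2, supporting them as a clade.
Trait 3 (derived state '1') is shared by all ingroup taxa — unites the whole ingroup.
Trait 4: derived state '1' in Taxon H and Taxon S only — synapomorphy for {Taxon H, Taxon S}.
Most parsimonious ingroup topology: ((Taxon H,Taxon S),(Taxon F,Taxon U)).
Taxon S and Taxon H share a more recent common ancestor with each other than either does with Taxon F, so Taxon F is the least closely related of the three.

Taxon F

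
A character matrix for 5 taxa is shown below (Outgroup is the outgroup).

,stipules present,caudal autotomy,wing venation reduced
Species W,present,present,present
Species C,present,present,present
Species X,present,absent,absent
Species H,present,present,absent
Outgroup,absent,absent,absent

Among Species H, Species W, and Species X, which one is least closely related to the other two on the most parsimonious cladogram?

The outgroup has state 'absent' for every character, so 'present' is the derived state throughout.
All ingroup taxa share the derived state 'present' for stipules present; it defines the ingroup but does not resolve relationships within it.
caudal autotomy: derived state 'present' in Species C, Species H, and Species W only — synapomorphy for {Species C, Species H, Species W}.
wing venation reduced (derived state 'present') is shared by Species C and Species W — a synapomorphy uniting that clade.
Most parsimonious ingroup topology: (Species X,(Species H,(Species W,Species C))).
Species W and Species H share a more recent common ancestor with each other than either does with Species X, so Species X is the least closely related of the three.

Species X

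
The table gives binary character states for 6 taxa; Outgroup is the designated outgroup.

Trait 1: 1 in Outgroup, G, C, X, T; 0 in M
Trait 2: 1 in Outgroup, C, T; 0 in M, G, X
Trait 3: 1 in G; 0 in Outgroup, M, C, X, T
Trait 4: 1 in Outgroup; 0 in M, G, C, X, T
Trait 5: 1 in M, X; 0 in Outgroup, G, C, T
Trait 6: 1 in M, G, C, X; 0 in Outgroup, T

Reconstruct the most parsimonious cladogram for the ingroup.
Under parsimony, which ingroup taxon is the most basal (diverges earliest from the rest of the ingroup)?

T

Character polarity is set by the outgroup: the derived state is whichever differs from the outgroup's state, so for Trait 1, Trait 2, Trait 4 the derived state is '0', and for the remaining characters it is '1'.
Trait 1: derived state '0' in M only — an autapomorphy, so it tells us nothing about relationships among taxa.
Trait 2 (derived state '0') is shared by G, M, and X — a synapomorphy uniting that clade.
Trait 3 (derived state '1') is unique to G (autapomorphy; uninformative for grouping).
Trait 4 (derived state '0') is shared by all ingroup taxa — unites the whole ingroup.
Only M and X show the derived state '1' for Trait 5, supporting them as a clade.
Only C, G, M, and X show the derived state '1' for Trait 6, supporting them as a clade.
Most parsimonious ingroup topology: ((((M,X),G),C),T).
T is sister to the clade containing all other ingroup taxa, so it is the earliest-diverging (most basal) ingroup lineage.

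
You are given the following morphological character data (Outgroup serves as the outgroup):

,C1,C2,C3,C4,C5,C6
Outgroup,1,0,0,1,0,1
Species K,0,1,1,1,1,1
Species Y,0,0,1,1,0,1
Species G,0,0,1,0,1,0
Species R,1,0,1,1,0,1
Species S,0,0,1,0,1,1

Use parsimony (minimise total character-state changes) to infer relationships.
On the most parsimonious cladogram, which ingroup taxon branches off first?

Character polarity is set by the outgroup: the derived state is whichever differs from the outgroup's state, so for C1, C4, C6 the derived state is '0', and for the remaining characters it is '1'.
C1 (derived state '0') is shared by Species G, Species K, Species S, and Species Y — a synapomorphy uniting that clade.
C2 (derived state '1') is unique to Species K (autapomorphy; uninformative for grouping).
All ingroup taxa share the derived state '1' for C3; it defines the ingroup but does not resolve relationships within it.
C4: derived state '0' in Species G and Species S only — synapomorphy for {Species G, Species S}.
Only Species G, Species K, and Species S show the derived state '1' for C5, supporting them as a clade.
C6 (derived state '0') is unique to Species G (autapomorphy; uninformative for grouping).
Most parsimonious ingroup topology: (((Species K,(Species G,Species S)),Species Y),Species R).
Species R is sister to the clade containing all other ingroup taxa, so it is the earliest-diverging (most basal) ingroup lineage.

Species R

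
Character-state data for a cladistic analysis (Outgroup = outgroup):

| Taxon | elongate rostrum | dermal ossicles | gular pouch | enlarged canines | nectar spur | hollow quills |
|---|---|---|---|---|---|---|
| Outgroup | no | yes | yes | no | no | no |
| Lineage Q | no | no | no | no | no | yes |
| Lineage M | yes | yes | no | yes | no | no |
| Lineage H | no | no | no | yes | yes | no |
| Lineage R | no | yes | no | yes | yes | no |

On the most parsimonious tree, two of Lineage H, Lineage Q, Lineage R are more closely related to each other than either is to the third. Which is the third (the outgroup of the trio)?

Lineage Q

Character polarity is set by the outgroup: the derived state is whichever differs from the outgroup's state, so for dermal ossicles, gular pouch the derived state is 'no', and for the remaining characters it is 'yes'.
elongate rostrum: derived state 'yes' in Lineage M only — an autapomorphy, so it tells us nothing about relationships among taxa.
dermal ossicles groups Lineage H and Lineage Q, which is incompatible with the clades supported by the remaining characters; treating it as convergent (homoplasy) costs fewer steps than any alternative tree.
All ingroup taxa share the derived state 'no' for gular pouch; it defines the ingroup but does not resolve relationships within it.
enlarged canines (derived state 'yes') is shared by Lineage H, Lineage M, and Lineage R — a synapomorphy uniting that clade.
nectar spur (derived state 'yes') is shared by Lineage H and Lineage R — a synapomorphy uniting that clade.
hollow quills (derived state 'yes') is unique to Lineage Q (autapomorphy; uninformative for grouping).
Most parsimonious ingroup topology: (Lineage Q,(Lineage M,(Lineage H,Lineage R))).
Lineage H and Lineage R share a more recent common ancestor with each other than either does with Lineage Q, so Lineage Q is the least closely related of the three.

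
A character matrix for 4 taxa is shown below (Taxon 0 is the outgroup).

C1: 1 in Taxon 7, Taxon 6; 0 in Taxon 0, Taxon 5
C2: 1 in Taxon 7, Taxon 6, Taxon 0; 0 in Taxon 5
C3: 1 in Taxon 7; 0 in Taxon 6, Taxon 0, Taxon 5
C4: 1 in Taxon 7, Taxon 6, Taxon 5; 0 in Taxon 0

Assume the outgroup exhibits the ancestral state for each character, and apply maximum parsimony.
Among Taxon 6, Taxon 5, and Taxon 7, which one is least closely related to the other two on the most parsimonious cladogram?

Taxon 5

Character polarity is set by the outgroup: the derived state is whichever differs from the outgroup's state, so for C2 the derived state is '0', and for the remaining characters it is '1'.
C1 (derived state '1') is shared by Taxon 6 and Taxon 7 — a synapomorphy uniting that clade.
C2: derived state '0' in Taxon 5 only — an autapomorphy, so it tells us nothing about relationships among taxa.
C3 (derived state '1') is unique to Taxon 7 (autapomorphy; uninformative for grouping).
C4 (derived state '1') is shared by all ingroup taxa — unites the whole ingroup.
Most parsimonious ingroup topology: (Taxon 5,(Taxon 7,Taxon 6)).
Taxon 6 and Taxon 7 share a more recent common ancestor with each other than either does with Taxon 5, so Taxon 5 is the least closely related of the three.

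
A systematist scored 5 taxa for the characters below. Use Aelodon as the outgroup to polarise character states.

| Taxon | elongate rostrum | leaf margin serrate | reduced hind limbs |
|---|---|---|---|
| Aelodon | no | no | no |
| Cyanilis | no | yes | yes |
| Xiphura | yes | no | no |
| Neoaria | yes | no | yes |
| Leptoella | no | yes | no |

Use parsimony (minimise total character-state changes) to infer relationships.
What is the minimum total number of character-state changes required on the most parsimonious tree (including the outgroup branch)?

4

The outgroup has state 'no' for every character, so 'yes' is the derived state throughout.
elongate rostrum (derived state 'yes') is shared by Neoaria and Xiphura — a synapomorphy uniting that clade.
Only Cyanilis and Leptoella show the derived state 'yes' for leaf margin serrate, supporting them as a clade.
reduced hind limbs groups Cyanilis and Neoaria, which is incompatible with the clades supported by the remaining characters; treating it as convergent (homoplasy) costs fewer steps than any alternative tree.
Most parsimonious ingroup topology: ((Cyanilis,Leptoella),(Xiphura,Neoaria)).
Changes per character on this tree: elongate rostrum: 1; leaf margin serrate: 1; reduced hind limbs: 2.
Total = 4.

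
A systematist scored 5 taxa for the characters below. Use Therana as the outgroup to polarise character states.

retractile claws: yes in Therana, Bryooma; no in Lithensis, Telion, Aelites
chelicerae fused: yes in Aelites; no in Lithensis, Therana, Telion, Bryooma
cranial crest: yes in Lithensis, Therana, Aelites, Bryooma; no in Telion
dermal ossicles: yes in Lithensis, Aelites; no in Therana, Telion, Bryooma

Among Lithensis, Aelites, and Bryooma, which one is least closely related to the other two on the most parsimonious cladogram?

Bryooma

Character polarity is set by the outgroup: the derived state is whichever differs from the outgroup's state, so for retractile claws, cranial crest the derived state is 'no', and for the remaining characters it is 'yes'.
retractile claws: derived state 'no' in Aelites, Lithensis, and Telion only — synapomorphy for {Aelites, Lithensis, Telion}.
chelicerae fused (derived state 'yes') is unique to Aelites (autapomorphy; uninformative for grouping).
cranial crest (derived state 'no') is unique to Telion (autapomorphy; uninformative for grouping).
dermal ossicles: derived state 'yes' in Aelites and Lithensis only — synapomorphy for {Aelites, Lithensis}.
Most parsimonious ingroup topology: ((Telion,(Aelites,Lithensis)),Bryooma).
Lithensis and Aelites share a more recent common ancestor with each other than either does with Bryooma, so Bryooma is the least closely related of the three.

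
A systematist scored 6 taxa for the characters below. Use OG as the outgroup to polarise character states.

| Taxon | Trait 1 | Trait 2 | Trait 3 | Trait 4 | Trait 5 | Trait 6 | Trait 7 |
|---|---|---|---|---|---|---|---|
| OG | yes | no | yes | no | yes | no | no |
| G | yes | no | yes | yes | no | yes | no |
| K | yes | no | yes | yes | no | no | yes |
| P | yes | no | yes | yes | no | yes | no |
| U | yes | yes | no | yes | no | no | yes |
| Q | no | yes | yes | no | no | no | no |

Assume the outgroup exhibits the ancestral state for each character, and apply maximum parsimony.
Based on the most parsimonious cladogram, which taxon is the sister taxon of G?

P

Character polarity is set by the outgroup: the derived state is whichever differs from the outgroup's state, so for Trait 1, Trait 3, Trait 5 the derived state is 'no', and for the remaining characters it is 'yes'.
Trait 1 (derived state 'no') is unique to Q (autapomorphy; uninformative for grouping).
Trait 2 (state 'yes') occurs in Q and U but conflicts with the nesting implied by the other characters — most parsimoniously interpreted as homoplasy.
Trait 3: derived state 'no' in U only — an autapomorphy, so it tells us nothing about relationships among taxa.
Trait 4: derived state 'yes' in G, K, P, and U only — synapomorphy for {G, K, P, U}.
All ingroup taxa share the derived state 'no' for Trait 5; it defines the ingroup but does not resolve relationships within it.
Trait 6: derived state 'yes' in G and P only — synapomorphy for {G, P}.
Trait 7: derived state 'yes' in K and U only — synapomorphy for {K, U}.
Most parsimonious ingroup topology: (Q,((G,P),(K,U))).
G and P form a cherry on this tree, so they are sister taxa.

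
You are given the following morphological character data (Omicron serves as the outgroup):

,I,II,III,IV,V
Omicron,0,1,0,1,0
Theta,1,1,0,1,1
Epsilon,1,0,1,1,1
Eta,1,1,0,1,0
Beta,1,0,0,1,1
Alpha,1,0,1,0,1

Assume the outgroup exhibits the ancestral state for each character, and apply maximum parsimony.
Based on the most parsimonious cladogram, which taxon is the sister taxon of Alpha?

Epsilon

Character polarity is set by the outgroup: the derived state is whichever differs from the outgroup's state, so for II, IV the derived state is '0', and for the remaining characters it is '1'.
I (derived state '1') is shared by all ingroup taxa — unites the whole ingroup.
II (derived state '0') is shared by Alpha, Beta, and Epsilon — a synapomorphy uniting that clade.
III (derived state '1') is shared by Alpha and Epsilon — a synapomorphy uniting that clade.
IV (derived state '0') is unique to Alpha (autapomorphy; uninformative for grouping).
V (derived state '1') is shared by Alpha, Beta, Epsilon, and Theta — a synapomorphy uniting that clade.
Most parsimonious ingroup topology: (((Beta,(Epsilon,Alpha)),Theta),Eta).
Alpha and Epsilon form a cherry on this tree, so they are sister taxa.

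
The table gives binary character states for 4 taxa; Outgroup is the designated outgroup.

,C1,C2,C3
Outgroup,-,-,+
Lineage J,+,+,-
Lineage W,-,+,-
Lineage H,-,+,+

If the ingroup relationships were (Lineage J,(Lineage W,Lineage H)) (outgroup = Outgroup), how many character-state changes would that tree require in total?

Map each character onto (Lineage J,(Lineage W,Lineage H)) (rooted by Outgroup) and count the minimum state changes it requires (Fitch parsimony):
C1: 1; C2: 1; C3: 2.
Total tree length = 4.

4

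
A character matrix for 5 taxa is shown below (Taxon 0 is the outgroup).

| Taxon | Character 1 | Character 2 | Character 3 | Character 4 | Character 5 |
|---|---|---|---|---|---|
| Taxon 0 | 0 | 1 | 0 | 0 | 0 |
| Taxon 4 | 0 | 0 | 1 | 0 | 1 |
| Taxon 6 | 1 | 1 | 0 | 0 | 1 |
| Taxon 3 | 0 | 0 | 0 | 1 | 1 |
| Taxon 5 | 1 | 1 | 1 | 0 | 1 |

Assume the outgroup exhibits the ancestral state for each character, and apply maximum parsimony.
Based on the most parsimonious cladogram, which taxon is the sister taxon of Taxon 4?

Character polarity is set by the outgroup: the derived state is whichever differs from the outgroup's state, so for Character 2 the derived state is '0', and for the remaining characters it is '1'.
Character 1: derived state '1' in Taxon 5 and Taxon 6 only — synapomorphy for {Taxon 5, Taxon 6}.
Only Taxon 3 and Taxon 4 show the derived state '0' for Character 2, supporting them as a clade.
Character 3 groups Taxon 4 and Taxon 5, which is incompatible with the clades supported by the remaining characters; treating it as convergent (homoplasy) costs fewer steps than any alternative tree.
Character 4: derived state '1' in Taxon 3 only — an autapomorphy, so it tells us nothing about relationships among taxa.
All ingroup taxa share the derived state '1' for Character 5; it defines the ingroup but does not resolve relationships within it.
Most parsimonious ingroup topology: ((Taxon 4,Taxon 3),(Taxon 6,Taxon 5)).
Taxon 4 and Taxon 3 form a cherry on this tree, so they are sister taxa.

Taxon 3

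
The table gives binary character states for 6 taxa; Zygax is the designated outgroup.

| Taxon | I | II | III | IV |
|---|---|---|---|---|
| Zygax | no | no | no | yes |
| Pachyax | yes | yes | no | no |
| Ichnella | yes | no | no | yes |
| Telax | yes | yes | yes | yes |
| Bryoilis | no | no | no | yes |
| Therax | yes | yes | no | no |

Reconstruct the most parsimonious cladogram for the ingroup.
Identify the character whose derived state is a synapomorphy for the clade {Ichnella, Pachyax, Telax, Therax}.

I

Character polarity is set by the outgroup: the derived state is whichever differs from the outgroup's state, so for IV the derived state is 'no', and for the remaining characters it is 'yes'.
I: derived state 'yes' in Ichnella, Pachyax, Telax, and Therax only — synapomorphy for {Ichnella, Pachyax, Telax, Therax}.
II: derived state 'yes' in Pachyax, Telax, and Therax only — synapomorphy for {Pachyax, Telax, Therax}.
III: derived state 'yes' in Telax only — an autapomorphy, so it tells us nothing about relationships among taxa.
IV: derived state 'no' in Pachyax and Therax only — synapomorphy for {Pachyax, Therax}.
Most parsimonious ingroup topology: ((((Pachyax,Therax),Telax),Ichnella),Bryoilis).
The clade {Ichnella, Pachyax, Telax, Therax} is supported by I: its derived state 'yes' occurs in exactly those taxa and in no other taxon (including the outgroup).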